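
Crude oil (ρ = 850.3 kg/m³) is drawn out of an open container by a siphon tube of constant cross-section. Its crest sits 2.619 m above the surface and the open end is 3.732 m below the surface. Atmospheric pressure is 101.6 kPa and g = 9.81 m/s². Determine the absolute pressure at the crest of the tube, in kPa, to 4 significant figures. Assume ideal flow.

From the surface to the outlet (both open to atmosphere, surface at rest): v = √(2g·h_out) = √(2·9.81·3.732) = 8.557 m/s.
The bore is uniform, so the speed at the crest is the same v. Bernoulli surface→crest: P_atm = P_top + ½ρv² + ρg·h_top.
P_top = 101600 − ½·850.3·8.557² − 850.3·9.81·2.619 = 48620 Pa.

P_top = 48.62 kPa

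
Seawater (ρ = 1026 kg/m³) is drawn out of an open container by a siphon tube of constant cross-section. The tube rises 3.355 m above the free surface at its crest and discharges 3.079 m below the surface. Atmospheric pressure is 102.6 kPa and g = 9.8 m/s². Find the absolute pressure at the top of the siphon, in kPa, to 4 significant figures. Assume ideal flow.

37.91 kPa

The outlet speed comes from Torricelli: v = √(2g·3.079) = 7.768 m/s.
The bore is uniform, so the speed at the crest is the same v. Bernoulli surface→crest: P_atm = P_top + ½ρv² + ρg·h_top.
P_top = 102600 − ½·1026·7.768² − 1026·9.8·3.355 = 37910 Pa.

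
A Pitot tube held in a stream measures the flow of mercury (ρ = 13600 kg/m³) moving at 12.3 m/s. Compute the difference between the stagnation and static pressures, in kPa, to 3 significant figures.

ΔP ≈ 1030 kPa

The dynamic pressure equals the rise in static pressure at the stagnation point: ΔP = ½ρv².
ΔP = ½·13600·12.3² = 1030000 Pa.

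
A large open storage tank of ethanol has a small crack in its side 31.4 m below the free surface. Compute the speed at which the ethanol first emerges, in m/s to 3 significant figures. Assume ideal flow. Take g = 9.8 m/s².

Bernoulli from surface to hole (P equal, v_surface ≈ 0): v = √(2gh) = √(2×9.8×31.4) = 24.8 m/s.

24.8 m/s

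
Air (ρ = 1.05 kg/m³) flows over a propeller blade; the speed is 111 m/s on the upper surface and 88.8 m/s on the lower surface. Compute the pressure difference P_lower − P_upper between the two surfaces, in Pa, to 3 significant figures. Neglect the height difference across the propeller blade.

ΔP = 2330 Pa

The pressure is lower where the speed is higher: ΔP = ½ρ(v_up² − v_low²).
ΔP = ½·1.05·(111² − 88.8²) = 2330 Pa.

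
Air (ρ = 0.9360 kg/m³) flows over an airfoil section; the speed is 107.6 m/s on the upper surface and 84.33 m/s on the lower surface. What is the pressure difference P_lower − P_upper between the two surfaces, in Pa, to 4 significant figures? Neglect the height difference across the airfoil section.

Bernoulli (same height): P_lower − P_upper = ½ρ(v_upper² − v_lower²).
ΔP = ½·0.9360·(107.6² − 84.33²) = 2090 Pa.

2090 Pa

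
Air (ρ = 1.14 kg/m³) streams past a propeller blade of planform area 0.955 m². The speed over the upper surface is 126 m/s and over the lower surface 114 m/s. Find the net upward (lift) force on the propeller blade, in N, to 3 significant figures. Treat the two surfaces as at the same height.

With equal heights on the two surfaces, Bernoulli gives P_lower − P_upper = ½ρ(v_upper² − v_lower²).
ΔP = ½·1.14·(126² − 114²) = 1640 Pa.
Lift = ΔP · A = 1640 × 0.955 = 1570 N.

1570 N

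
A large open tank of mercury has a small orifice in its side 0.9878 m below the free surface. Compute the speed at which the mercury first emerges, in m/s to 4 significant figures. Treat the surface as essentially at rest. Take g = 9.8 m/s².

With the surface at rest and both surface and jet at atmospheric pressure, Bernoulli gives ρg h = ½ρv², so v = √(2gh) = √(2·9.8·0.9878) = 4.400 m/s.

v ≈ 4.400 m/s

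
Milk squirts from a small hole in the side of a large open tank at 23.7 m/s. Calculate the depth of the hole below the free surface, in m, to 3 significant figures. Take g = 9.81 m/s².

h = 28.6 m

Inverting v = √(2gh) gives h = v² / 2g.
h = 23.7²/(2·9.81) = 562/19.62 = 28.6 m.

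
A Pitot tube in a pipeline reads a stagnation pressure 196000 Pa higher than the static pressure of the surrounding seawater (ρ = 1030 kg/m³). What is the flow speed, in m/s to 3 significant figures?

The dynamic pressure equals the rise in static pressure at the stagnation point: ΔP = ½ρv².
v = √(2ΔP/ρ) = √(2·196000/1030) = 19.5 m/s.

v ≈ 19.5 m/s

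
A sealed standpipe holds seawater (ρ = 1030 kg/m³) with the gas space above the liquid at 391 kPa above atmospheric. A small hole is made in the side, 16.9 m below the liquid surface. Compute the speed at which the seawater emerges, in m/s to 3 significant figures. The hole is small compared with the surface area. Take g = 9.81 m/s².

33.0 m/s

Take point 1 at the surface (v₁ ≈ 0) and point 2 at the hole (at atmospheric pressure). Bernoulli: P₁ + ρg h = P_atm + ½ρv₂².
With P₁ − P_atm = 391000 Pa, v₂ = √(2gh + 2ΔP/ρ) = √(2·9.81·16.9 + 2·391000/1030) = 33.0 m/s.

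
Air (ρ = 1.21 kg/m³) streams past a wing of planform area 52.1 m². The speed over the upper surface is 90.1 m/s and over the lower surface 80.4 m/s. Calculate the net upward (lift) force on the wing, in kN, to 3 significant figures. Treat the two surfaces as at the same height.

From P + ½ρv² = const at equal height, P_low − P_up = ½ρ(v_up² − v_low²).
ΔP = ½·1.21·(90.1² − 80.4²) = 1000 Pa.
Lift = ΔP · A = 1000 × 52.1 = 52100 N.

F ≈ 52.1 kN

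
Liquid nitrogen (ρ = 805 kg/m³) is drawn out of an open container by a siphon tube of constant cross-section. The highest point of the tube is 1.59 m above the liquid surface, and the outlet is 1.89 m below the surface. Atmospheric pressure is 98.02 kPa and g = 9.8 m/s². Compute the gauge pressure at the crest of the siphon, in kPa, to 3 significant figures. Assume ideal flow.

From the surface to the outlet (both open to atmosphere, surface at rest): v = √(2g·h_out) = √(2·9.8·1.89) = 6.09 m/s.
With constant cross-section the crest speed equals v; applying Bernoulli from the surface up to the crest, P_top = P_atm − ½ρv² − ρg·h_top.
P_top = 98020 − ½·805·6.09² − 805·9.8·1.59 = 70600 Pa. So P_gauge = P_top − P_atm = -27500 Pa.

-27.5 kPa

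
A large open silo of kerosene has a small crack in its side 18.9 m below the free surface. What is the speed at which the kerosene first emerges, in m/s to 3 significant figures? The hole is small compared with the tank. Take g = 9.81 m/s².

Bernoulli from surface to hole (P equal, v_surface ≈ 0): v = √(2gh) = √(2×9.81×18.9) = 19.3 m/s.

19.3 m/s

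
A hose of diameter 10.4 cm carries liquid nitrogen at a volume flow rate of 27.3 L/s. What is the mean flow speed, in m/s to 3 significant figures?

3.21 m/s

Q = 27.3 L/s = 0.0273 m³/s.
v = Q/A = 0.0273 / 0.00849 = 3.21 m/s.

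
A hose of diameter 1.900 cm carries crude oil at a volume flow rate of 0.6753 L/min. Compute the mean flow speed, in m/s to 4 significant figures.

0.03970 m/s

Q = 0.6753 L/min = 0.00001125 m³/s.
v = Q/A = 0.00001125 / 0.0002835 = 0.03970 m/s.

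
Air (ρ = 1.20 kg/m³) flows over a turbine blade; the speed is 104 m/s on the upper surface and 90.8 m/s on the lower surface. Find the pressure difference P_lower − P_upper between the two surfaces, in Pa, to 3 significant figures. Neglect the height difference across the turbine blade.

ΔP ≈ 1540 Pa

Bernoulli (same height): P_lower − P_upper = ½ρ(v_upper² − v_lower²).
ΔP = ½·1.20·(104² − 90.8²) = 1540 Pa.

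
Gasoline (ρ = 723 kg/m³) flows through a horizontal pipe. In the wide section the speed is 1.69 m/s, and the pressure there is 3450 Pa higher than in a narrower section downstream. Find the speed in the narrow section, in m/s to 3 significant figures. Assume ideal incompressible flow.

With h₁ = h₂, rearranging Bernoulli gives v₂ = √(v₁² + 2ΔP/ρ).
v₂ = √(1.69² + 2·3450/723) = √(2.86 + 9.54) = 3.52 m/s.

v₂ = 3.52 m/s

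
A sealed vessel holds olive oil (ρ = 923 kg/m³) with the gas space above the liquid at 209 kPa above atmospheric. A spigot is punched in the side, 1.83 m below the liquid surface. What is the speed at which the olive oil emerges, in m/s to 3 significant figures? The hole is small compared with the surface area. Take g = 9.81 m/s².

Take point 1 at the surface (v₁ ≈ 0) and point 2 at the hole (at atmospheric pressure). Bernoulli: P₁ + ρg h = P_atm + ½ρv₂².
With P₁ − P_atm = 209000 Pa, v₂ = √(2gh + 2ΔP/ρ) = √(2·9.81·1.83 + 2·209000/923) = 22.1 m/s.

v ≈ 22.1 m/s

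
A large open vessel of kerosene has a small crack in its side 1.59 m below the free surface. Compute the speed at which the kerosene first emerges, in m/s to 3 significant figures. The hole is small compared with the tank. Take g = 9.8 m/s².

The surface is effectively still and both ends are open, so ½v² = gh and v = √(2·9.8·1.59) = 5.58 m/s.

v ≈ 5.58 m/s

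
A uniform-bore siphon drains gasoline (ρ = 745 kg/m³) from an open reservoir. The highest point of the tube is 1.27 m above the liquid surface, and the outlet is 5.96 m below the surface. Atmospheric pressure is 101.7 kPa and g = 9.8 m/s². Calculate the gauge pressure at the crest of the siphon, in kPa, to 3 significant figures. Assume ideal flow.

-52.8 kPa

Bernoulli surface→outlet gives ½v² = g·h_out, so v = √(2·9.8·5.96) = 10.8 m/s.
Continuity keeps v the same throughout the tube; from surface to crest, P_atm + 0 = P_top + ½ρv² + ρg·h_top.
P_top = 101700 − ½·745·10.8² − 745·9.8·1.27 = 48900 Pa. So P_gauge = P_top − P_atm = -52800 Pa.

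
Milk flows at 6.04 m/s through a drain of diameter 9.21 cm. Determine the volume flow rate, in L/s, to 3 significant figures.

Q = A·v = 0.00666 m² × 6.04 m/s = 0.0402 m³/s.
Converting: 0.0402 m³/s × 1000 = 40.2 L/s.

Q ≈ 40.2 L/s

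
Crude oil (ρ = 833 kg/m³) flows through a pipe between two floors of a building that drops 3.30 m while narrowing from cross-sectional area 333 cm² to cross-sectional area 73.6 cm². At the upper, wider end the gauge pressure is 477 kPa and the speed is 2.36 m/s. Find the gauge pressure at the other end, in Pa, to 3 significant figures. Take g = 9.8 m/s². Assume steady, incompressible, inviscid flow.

By continuity, v₂ = v₁·A₁/A₂ = 2.36·(333/73.6) = 10.7 m/s.
Energy conservation along the streamline gives P₂ = P₁ − ½ρ(v₂² − v₁²) − ρg(h₂ − h₁).
P₂ = 477000 + ½·833·(2.36² − 10.7²) − 833·9.8·(−3.30) = 477000 + (-45200) − (-26900) = 459000 Pa.

P₂ ≈ 459000 Pa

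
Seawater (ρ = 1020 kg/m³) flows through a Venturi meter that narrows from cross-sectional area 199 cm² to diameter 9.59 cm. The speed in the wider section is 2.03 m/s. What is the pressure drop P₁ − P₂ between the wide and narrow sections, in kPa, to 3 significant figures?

By continuity, v₂ = v₁·A₁/A₂ = 2.03·(199/72.2) = 5.59 m/s.
The pipe is horizontal, so Bernoulli reduces to P₁ + ½ρv₁² = P₂ + ½ρv₂².
P₁ − P₂ = ½·1020·(5.59² − 2.03²) = ½·1020·27.2 = 13900 Pa.

ΔP = 13.9 kPa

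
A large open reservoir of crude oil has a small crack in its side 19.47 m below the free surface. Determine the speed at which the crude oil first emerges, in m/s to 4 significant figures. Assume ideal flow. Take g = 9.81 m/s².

19.54 m/s

With the surface at rest and both surface and jet at atmospheric pressure, Bernoulli gives ρg h = ½ρv², so v = √(2gh) = √(2·9.81·19.47) = 19.54 m/s.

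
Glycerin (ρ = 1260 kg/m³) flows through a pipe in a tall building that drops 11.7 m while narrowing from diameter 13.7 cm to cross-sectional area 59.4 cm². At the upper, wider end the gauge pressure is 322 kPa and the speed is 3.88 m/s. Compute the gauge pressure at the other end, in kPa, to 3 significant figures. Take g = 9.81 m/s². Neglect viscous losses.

418 kPa

Mass conservation (A₁v₁ = A₂v₂) gives v₂ = 3.88 × 147/59.4 = 9.63 m/s.
Bernoulli: P₁ + ½ρv₁² + ρg h₁ = P₂ + ½ρv₂² + ρg h₂, so P₂ = P₁ + ½ρ(v₁² − v₂²) − ρg(h₂ − h₁).
P₂ = 322000 + ½·1260·(3.88² − 9.63²) − 1260·9.81·(−11.7) = 322000 + (-48900) − (-145000) = 418000 Pa.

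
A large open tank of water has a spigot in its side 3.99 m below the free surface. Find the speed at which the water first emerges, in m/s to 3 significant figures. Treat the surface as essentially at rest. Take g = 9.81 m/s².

v ≈ 8.85 m/s

Torricelli's result v = √(2gh) gives v = √(2·9.81·3.99) = 8.85 m/s.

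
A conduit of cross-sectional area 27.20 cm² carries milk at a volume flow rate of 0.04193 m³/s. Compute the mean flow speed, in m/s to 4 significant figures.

v ≈ 15.42 m/s

Q = 0.04193 m³/s = 0.04193 m³/s.
v = Q/A = 0.04193 / 0.002720 = 15.42 m/s.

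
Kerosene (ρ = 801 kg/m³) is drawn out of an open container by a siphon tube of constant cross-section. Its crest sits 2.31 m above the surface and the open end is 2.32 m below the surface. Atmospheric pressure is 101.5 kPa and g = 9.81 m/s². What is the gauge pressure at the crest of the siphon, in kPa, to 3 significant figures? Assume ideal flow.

-36.4 kPa

Bernoulli surface→outlet gives ½v² = g·h_out, so v = √(2·9.81·2.32) = 6.75 m/s.
Continuity keeps v the same throughout the tube; from surface to crest, P_atm + 0 = P_top + ½ρv² + ρg·h_top.
P_top = 101500 − ½·801·6.75² − 801·9.81·2.31 = 65100 Pa. So P_gauge = P_top − P_atm = -36400 Pa.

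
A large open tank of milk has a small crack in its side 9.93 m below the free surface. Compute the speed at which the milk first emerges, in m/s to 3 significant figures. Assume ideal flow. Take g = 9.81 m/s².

v ≈ 14.0 m/s

The surface is effectively still and both ends are open, so ½v² = gh and v = √(2·9.81·9.93) = 14.0 m/s.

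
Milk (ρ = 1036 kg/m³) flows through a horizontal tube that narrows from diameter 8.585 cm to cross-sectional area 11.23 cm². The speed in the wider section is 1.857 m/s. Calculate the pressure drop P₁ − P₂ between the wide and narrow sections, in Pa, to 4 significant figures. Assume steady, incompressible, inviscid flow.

The volume flow rate is constant, so v₂ = (A₁/A₂)v₁ = (57.89/11.23)·1.857 = 9.572 m/s.
The pipe is horizontal, so Bernoulli reduces to P₁ + ½ρv₁² = P₂ + ½ρv₂².
P₁ − P₂ = ½·1036·(9.572² − 1.857²) = ½·1036·88.17 = 45670 Pa.

45670 Pa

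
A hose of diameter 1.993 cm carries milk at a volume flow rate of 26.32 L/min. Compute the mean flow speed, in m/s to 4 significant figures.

v ≈ 1.406 m/s

Q = 26.32 L/min = 0.0004387 m³/s.
v = Q/A = 0.0004387 / 0.0003120 = 1.406 m/s.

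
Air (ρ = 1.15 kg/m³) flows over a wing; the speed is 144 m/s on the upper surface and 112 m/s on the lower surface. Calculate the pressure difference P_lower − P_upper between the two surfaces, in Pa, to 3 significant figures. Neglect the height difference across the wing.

Bernoulli (same height): P_lower − P_upper = ½ρ(v_upper² − v_lower²).
ΔP = ½·1.15·(144² − 112²) = 4710 Pa.

ΔP = 4710 Pa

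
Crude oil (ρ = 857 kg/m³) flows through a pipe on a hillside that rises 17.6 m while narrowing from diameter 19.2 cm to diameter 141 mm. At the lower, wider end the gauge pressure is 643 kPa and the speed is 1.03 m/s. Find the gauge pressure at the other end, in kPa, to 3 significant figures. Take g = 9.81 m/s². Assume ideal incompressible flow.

Mass conservation (A₁v₁ = A₂v₂) gives v₂ = 1.03 × 290/156 = 1.91 m/s.
Applying Bernoulli between the two ends and solving for P₂: P₂ = P₁ + ½ρ(v₁² − v₂²) − ρgΔh.
P₂ = 643000 + ½·857·(1.03² − 1.91²) − 857·9.81·(+17.6) = 643000 + (-1110) − (148000) = 494000 Pa.

P₂ = 494 kPa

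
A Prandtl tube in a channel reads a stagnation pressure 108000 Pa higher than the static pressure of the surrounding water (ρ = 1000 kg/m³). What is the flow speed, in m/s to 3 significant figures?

v ≈ 14.7 m/s

Bernoulli between the free stream and the stagnation point: ½ρv² = P_stag − P_static.
v = √(2ΔP/ρ) = √(2·108000/1000) = 14.7 m/s.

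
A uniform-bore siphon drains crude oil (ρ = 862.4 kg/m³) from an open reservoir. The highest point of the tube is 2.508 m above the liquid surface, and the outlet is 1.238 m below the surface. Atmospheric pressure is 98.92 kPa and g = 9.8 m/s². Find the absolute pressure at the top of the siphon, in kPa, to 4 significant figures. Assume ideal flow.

67.26 kPa

From the surface to the outlet (both open to atmosphere, surface at rest): v = √(2g·h_out) = √(2·9.8·1.238) = 4.926 m/s.
The bore is uniform, so the speed at the crest is the same v. Bernoulli surface→crest: P_atm = P_top + ½ρv² + ρg·h_top.
P_top = 98920 − ½·862.4·4.926² − 862.4·9.8·2.508 = 67260 Pa.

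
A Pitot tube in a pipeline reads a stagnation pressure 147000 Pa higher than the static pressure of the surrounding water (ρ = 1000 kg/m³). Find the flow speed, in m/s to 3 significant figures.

17.1 m/s

The dynamic pressure equals the rise in static pressure at the stagnation point: ΔP = ½ρv².
v = √(2ΔP/ρ) = √(2·147000/1000) = 17.1 m/s.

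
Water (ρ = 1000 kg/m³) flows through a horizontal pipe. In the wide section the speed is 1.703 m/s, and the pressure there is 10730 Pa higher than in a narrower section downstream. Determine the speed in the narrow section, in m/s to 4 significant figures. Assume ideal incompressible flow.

v₂ ≈ 4.936 m/s

Along the level pipe P + ½ρv² is conserved, hence v₂² = v₁² + 2(P₁ − P₂)/ρ.
v₂ = √(1.703² + 2·10730/1000) = √(2.900 + 21.46) = 4.936 m/s.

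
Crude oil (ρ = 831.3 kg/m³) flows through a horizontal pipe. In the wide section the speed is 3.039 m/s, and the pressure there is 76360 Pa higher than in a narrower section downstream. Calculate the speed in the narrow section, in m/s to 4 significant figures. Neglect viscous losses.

Along the level pipe P + ½ρv² is conserved, hence v₂² = v₁² + 2(P₁ − P₂)/ρ.
v₂ = √(3.039² + 2·76360/831.3) = √(9.236 + 183.7) = 13.89 m/s.

v₂ ≈ 13.89 m/s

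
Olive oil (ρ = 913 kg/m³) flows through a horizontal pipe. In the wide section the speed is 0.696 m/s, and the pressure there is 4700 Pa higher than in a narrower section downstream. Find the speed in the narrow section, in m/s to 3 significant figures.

v₂ = 3.28 m/s

With h₁ = h₂, rearranging Bernoulli gives v₂ = √(v₁² + 2ΔP/ρ).
v₂ = √(0.696² + 2·4700/913) = √(0.484 + 10.3) = 3.28 m/s.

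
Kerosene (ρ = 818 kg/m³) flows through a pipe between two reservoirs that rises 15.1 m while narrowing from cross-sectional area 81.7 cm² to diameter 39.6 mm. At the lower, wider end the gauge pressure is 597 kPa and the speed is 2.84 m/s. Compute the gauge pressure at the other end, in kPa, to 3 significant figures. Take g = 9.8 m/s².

P₂ ≈ 334 kPa

The volume flow rate is constant, so v₂ = (A₁/A₂)v₁ = (81.7/12.3)·2.84 = 18.8 m/s.
Energy conservation along the streamline gives P₂ = P₁ − ½ρ(v₂² − v₁²) − ρg(h₂ − h₁).
P₂ = 597000 + ½·818·(2.84² − 18.8²) − 818·9.8·(+15.1) = 597000 + (-142000) − (121000) = 334000 Pa.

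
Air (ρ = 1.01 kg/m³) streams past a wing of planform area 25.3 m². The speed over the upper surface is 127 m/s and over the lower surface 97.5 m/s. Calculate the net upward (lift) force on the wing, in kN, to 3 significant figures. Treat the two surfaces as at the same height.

F = 84.6 kN

From P + ½ρv² = const at equal height, P_low − P_up = ½ρ(v_up² − v_low²).
ΔP = ½·1.01·(127² − 97.5²) = 3340 Pa.
Lift = ΔP · A = 3340 × 25.3 = 84600 N.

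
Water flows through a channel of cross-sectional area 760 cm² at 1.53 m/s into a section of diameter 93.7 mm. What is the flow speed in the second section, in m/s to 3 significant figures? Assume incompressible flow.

Continuity gives A₁v₁ = A₂v₂, so v₂ = (760 cm²)/(69.0 cm²) × 1.53 m/s = 16.9 m/s.

v₂ ≈ 16.9 m/s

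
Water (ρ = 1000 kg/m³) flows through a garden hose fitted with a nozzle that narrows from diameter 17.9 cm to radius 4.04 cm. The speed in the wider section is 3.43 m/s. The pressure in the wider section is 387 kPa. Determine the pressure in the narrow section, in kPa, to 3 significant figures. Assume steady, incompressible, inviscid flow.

Continuity gives A₁v₁ = A₂v₂, so v₂ = (252 cm²)/(51.3 cm²) × 3.43 m/s = 16.8 m/s.
With no height change, Bernoulli's equation is P₁ + ½ρv₁² = P₂ + ½ρv₂².
P₂ = P₁ − ½ρ(v₂² − v₁²) = 387000 − ½·1000·(16.8² − 3.43²) = 387000 − 136000 = 251000 Pa.

P₂ = 251 kPa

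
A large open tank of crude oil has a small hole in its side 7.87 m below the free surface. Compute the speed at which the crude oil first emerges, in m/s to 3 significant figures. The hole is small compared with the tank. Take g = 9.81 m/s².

v = 12.4 m/s

With the surface at rest and both surface and jet at atmospheric pressure, Bernoulli gives ρg h = ½ρv², so v = √(2gh) = √(2·9.81·7.87) = 12.4 m/s.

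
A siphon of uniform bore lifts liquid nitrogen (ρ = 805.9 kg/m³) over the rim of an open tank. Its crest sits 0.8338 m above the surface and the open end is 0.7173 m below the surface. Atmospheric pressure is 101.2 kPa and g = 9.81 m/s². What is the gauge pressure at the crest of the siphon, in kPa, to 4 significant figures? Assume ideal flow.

P_gauge ≈ -12.26 kPa

The outlet speed comes from Torricelli: v = √(2g·0.7173) = 3.751 m/s.
The bore is uniform, so the speed at the crest is the same v. Bernoulli surface→crest: P_atm = P_top + ½ρv² + ρg·h_top.
P_top = 101200 − ½·805.9·3.751² − 805.9·9.81·0.8338 = 88940 Pa. So P_gauge = P_top − P_atm = -12260 Pa.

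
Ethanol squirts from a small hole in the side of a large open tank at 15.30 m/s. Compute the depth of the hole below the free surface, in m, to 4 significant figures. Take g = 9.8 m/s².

Inverting v = √(2gh) gives h = v² / 2g.
h = 15.30²/(2·9.8) = 234.1/19.60 = 11.94 m.

h ≈ 11.94 m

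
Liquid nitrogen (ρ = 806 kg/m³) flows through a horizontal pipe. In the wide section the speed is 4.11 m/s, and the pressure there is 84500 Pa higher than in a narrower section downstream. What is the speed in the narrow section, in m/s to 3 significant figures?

v₂ ≈ 15.1 m/s

Along the level pipe P + ½ρv² is conserved, hence v₂² = v₁² + 2(P₁ − P₂)/ρ.
v₂ = √(4.11² + 2·84500/806) = √(16.9 + 210) = 15.1 m/s.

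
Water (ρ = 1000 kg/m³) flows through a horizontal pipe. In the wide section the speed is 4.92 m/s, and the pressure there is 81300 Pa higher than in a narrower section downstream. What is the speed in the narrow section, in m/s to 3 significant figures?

13.7 m/s

With h₁ = h₂, rearranging Bernoulli gives v₂ = √(v₁² + 2ΔP/ρ).
v₂ = √(4.92² + 2·81300/1000) = √(24.2 + 163) = 13.7 m/s.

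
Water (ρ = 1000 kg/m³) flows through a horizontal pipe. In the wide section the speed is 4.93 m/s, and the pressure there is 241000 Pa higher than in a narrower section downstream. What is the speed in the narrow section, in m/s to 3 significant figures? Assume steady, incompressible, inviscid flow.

v₂ = 22.5 m/s

Along the level pipe P + ½ρv² is conserved, hence v₂² = v₁² + 2(P₁ − P₂)/ρ.
v₂ = √(4.93² + 2·241000/1000) = √(24.3 + 482) = 22.5 m/s.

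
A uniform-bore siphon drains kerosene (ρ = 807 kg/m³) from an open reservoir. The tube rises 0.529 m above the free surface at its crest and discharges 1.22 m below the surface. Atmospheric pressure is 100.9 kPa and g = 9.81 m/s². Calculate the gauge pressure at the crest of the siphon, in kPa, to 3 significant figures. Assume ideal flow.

Bernoulli surface→outlet gives ½v² = g·h_out, so v = √(2·9.81·1.22) = 4.89 m/s.
Continuity keeps v the same throughout the tube; from surface to crest, P_atm + 0 = P_top + ½ρv² + ρg·h_top.
P_top = 100900 − ½·807·4.89² − 807·9.81·0.529 = 87100 Pa. So P_gauge = P_top − P_atm = -13800 Pa.

-13.8 kPa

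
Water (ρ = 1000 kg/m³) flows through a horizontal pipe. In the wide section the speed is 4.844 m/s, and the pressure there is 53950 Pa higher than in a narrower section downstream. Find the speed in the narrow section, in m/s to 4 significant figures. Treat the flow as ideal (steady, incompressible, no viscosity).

Along the level pipe P + ½ρv² is conserved, hence v₂² = v₁² + 2(P₁ − P₂)/ρ.
v₂ = √(4.844² + 2·53950/1000) = √(23.46 + 107.9) = 11.46 m/s.

v₂ ≈ 11.46 m/s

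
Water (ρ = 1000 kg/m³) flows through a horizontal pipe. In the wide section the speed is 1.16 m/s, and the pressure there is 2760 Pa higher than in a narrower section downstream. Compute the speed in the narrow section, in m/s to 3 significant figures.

v₂ = 2.62 m/s

With h₁ = h₂, rearranging Bernoulli gives v₂ = √(v₁² + 2ΔP/ρ).
v₂ = √(1.16² + 2·2760/1000) = √(1.35 + 5.52) = 2.62 m/s.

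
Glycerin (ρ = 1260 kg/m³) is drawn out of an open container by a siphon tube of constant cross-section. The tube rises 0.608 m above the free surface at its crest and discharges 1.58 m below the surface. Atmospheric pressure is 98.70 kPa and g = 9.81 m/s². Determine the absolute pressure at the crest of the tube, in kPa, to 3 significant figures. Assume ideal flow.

From the surface to the outlet (both open to atmosphere, surface at rest): v = √(2g·h_out) = √(2·9.81·1.58) = 5.57 m/s.
With constant cross-section the crest speed equals v; applying Bernoulli from the surface up to the crest, P_top = P_atm − ½ρv² − ρg·h_top.
P_top = 98700 − ½·1260·5.57² − 1260·9.81·0.608 = 71700 Pa.

P_top = 71.7 kPa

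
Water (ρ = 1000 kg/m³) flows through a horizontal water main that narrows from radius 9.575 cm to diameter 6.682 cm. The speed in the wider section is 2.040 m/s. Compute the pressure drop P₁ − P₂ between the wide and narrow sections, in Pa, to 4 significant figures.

ΔP ≈ 138300 Pa

Mass conservation (A₁v₁ = A₂v₂) gives v₂ = 2.040 × 288.0/35.07 = 16.76 m/s.
With no height change, Bernoulli's equation is P₁ + ½ρv₁² = P₂ + ½ρv₂².
P₁ − P₂ = ½·1000·(16.76² − 2.040²) = ½·1000·276.6 = 138300 Pa.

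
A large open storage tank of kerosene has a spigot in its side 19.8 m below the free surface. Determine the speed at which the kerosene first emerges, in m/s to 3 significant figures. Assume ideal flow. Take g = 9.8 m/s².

v ≈ 19.7 m/s

Bernoulli from surface to hole (P equal, v_surface ≈ 0): v = √(2gh) = √(2×9.8×19.8) = 19.7 m/s.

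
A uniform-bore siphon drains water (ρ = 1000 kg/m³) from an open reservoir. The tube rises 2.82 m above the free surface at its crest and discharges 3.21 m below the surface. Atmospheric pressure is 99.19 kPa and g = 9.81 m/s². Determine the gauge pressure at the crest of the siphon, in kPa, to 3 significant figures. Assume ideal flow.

Bernoulli surface→outlet gives ½v² = g·h_out, so v = √(2·9.81·3.21) = 7.94 m/s.
The bore is uniform, so the speed at the crest is the same v. Bernoulli surface→crest: P_atm = P_top + ½ρv² + ρg·h_top.
P_top = 99190 − ½·1000·7.94² − 1000·9.81·2.82 = 40000 Pa. So P_gauge = P_top − P_atm = -59200 Pa.

P_gauge ≈ -59.2 kPa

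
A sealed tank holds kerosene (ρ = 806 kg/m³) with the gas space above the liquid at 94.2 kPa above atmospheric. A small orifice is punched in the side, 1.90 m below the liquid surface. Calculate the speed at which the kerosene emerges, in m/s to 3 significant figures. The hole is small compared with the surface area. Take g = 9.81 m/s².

Take point 1 at the surface (v₁ ≈ 0) and point 2 at the hole (at atmospheric pressure). Bernoulli: P₁ + ρg h = P_atm + ½ρv₂².
With P₁ − P_atm = 94200 Pa, v₂ = √(2gh + 2ΔP/ρ) = √(2·9.81·1.90 + 2·94200/806) = 16.5 m/s.

v ≈ 16.5 m/s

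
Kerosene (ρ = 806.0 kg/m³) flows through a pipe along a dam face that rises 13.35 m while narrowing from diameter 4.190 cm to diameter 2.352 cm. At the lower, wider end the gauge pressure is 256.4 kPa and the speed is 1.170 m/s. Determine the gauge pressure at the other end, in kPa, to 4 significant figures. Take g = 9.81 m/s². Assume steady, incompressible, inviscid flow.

Mass conservation (A₁v₁ = A₂v₂) gives v₂ = 1.170 × 13.79/4.345 = 3.713 m/s.
Applying Bernoulli between the two ends and solving for P₂: P₂ = P₁ + ½ρ(v₁² − v₂²) − ρgΔh.
P₂ = 256400 + ½·806.0·(1.170² − 3.713²) − 806.0·9.81·(+13.35) = 256400 + (-5005) − (105600) = 145800 Pa.

145.8 kPa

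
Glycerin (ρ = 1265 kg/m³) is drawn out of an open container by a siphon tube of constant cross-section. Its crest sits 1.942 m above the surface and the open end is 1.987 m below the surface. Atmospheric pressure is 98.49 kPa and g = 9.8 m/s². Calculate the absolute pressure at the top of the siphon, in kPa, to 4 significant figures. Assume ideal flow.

The outlet speed comes from Torricelli: v = √(2g·1.987) = 6.241 m/s.
Continuity keeps v the same throughout the tube; from surface to crest, P_atm + 0 = P_top + ½ρv² + ρg·h_top.
P_top = 98490 − ½·1265·6.241² − 1265·9.8·1.942 = 49780 Pa.

49.78 kPa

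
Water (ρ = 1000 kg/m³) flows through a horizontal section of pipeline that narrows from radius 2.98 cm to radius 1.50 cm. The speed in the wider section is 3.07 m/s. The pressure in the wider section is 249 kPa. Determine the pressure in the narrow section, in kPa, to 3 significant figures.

P₂ = 180 kPa

By continuity, v₂ = v₁·A₁/A₂ = 3.07·(27.9/7.07) = 12.1 m/s.
Along the horizontal streamline, P + ½ρv² is constant.
P₂ = P₁ − ½ρ(v₂² − v₁²) = 249000 − ½·1000·(12.1² − 3.07²) = 249000 − 68700 = 180000 Pa.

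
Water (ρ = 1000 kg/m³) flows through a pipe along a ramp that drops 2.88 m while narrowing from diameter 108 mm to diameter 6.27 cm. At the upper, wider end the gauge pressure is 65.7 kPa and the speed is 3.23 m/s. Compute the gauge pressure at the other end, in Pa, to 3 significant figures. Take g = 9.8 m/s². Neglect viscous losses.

Continuity gives A₁v₁ = A₂v₂, so v₂ = (91.6 cm²)/(30.9 cm²) × 3.23 m/s = 9.58 m/s.
Bernoulli: P₁ + ½ρv₁² + ρg h₁ = P₂ + ½ρv₂² + ρg h₂, so P₂ = P₁ + ½ρ(v₁² − v₂²) − ρg(h₂ − h₁).
P₂ = 65700 + ½·1000·(3.23² − 9.58²) − 1000·9.8·(−2.88) = 65700 + (-40700) − (-28200) = 53200 Pa.

P₂ ≈ 53200 Pa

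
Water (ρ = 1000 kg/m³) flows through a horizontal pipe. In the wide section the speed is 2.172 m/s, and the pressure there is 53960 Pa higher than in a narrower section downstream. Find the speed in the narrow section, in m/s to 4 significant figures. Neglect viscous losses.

Along the level pipe P + ½ρv² is conserved, hence v₂² = v₁² + 2(P₁ − P₂)/ρ.
v₂ = √(2.172² + 2·53960/1000) = √(4.718 + 107.9) = 10.61 m/s.

v₂ ≈ 10.61 m/s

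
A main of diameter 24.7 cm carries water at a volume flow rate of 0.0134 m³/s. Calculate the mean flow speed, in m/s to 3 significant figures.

Q = 0.0134 m³/s = 0.0134 m³/s.
v = Q/A = 0.0134 / 0.0479 = 0.280 m/s.

0.280 m/s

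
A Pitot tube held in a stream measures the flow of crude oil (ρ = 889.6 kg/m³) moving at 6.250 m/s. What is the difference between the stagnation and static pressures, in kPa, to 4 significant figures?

ΔP ≈ 17.38 kPa

The dynamic pressure equals the rise in static pressure at the stagnation point: ΔP = ½ρv².
ΔP = ½·889.6·6.250² = 17380 Pa.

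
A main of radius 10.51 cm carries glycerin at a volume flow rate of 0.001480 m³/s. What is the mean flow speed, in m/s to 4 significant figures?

Q = 0.001480 m³/s = 0.001480 m³/s.
v = Q/A = 0.001480 / 0.03470 = 0.04265 m/s.

0.04265 m/s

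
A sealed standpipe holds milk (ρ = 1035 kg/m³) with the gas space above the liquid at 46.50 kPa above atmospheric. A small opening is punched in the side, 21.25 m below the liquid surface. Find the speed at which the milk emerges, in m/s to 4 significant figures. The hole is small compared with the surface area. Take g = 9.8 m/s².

v = 22.50 m/s

Take point 1 at the surface (v₁ ≈ 0) and point 2 at the hole (at atmospheric pressure). Bernoulli: P₁ + ρg h = P_atm + ½ρv₂².
With P₁ − P_atm = 46500 Pa, v₂ = √(2gh + 2ΔP/ρ) = √(2·9.8·21.25 + 2·46500/1035) = 22.50 m/s.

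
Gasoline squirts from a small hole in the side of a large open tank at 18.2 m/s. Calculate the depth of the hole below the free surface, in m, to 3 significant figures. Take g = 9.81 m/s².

h ≈ 16.9 m

For a small hole in a large open tank, ½v² = gh, giving h = v²/(2g).
h = 18.2²/(2·9.81) = 331/19.62 = 16.9 m.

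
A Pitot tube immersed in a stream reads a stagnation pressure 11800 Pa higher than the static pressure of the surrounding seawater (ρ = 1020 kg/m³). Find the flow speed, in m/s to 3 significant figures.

v ≈ 4.81 m/s

The dynamic pressure equals the rise in static pressure at the stagnation point: ΔP = ½ρv².
v = √(2ΔP/ρ) = √(2·11800/1020) = 4.81 m/s.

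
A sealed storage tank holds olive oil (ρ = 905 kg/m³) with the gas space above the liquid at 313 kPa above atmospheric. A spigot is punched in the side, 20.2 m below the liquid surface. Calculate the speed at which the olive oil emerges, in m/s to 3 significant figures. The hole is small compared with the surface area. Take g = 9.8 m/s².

v = 33.0 m/s

Take point 1 at the surface (v₁ ≈ 0) and point 2 at the hole (at atmospheric pressure). Bernoulli: P₁ + ρg h = P_atm + ½ρv₂².
With P₁ − P_atm = 313000 Pa, v₂ = √(2gh + 2ΔP/ρ) = √(2·9.8·20.2 + 2·313000/905) = 33.0 m/s.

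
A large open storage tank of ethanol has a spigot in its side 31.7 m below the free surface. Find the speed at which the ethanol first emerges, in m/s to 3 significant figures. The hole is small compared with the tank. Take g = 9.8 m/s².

With the surface at rest and both surface and jet at atmospheric pressure, Bernoulli gives ρg h = ½ρv², so v = √(2gh) = √(2·9.8·31.7) = 24.9 m/s.

v = 24.9 m/s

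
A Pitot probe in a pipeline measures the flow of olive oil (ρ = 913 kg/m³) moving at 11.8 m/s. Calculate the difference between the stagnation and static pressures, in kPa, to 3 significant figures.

At the stagnation point the flow is brought to rest, so Bernoulli gives P_stag − P_static = ½ρv².
ΔP = ½·913·11.8² = 63600 Pa.

ΔP ≈ 63.6 kPa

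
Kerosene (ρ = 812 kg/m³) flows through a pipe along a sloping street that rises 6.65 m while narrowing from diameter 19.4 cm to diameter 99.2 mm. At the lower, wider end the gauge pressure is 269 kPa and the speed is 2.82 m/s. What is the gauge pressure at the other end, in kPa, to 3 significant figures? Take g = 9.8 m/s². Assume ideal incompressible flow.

P₂ = 172 kPa

By continuity, v₂ = v₁·A₁/A₂ = 2.82·(296/77.3) = 10.8 m/s.
Bernoulli: P₁ + ½ρv₁² + ρg h₁ = P₂ + ½ρv₂² + ρg h₂, so P₂ = P₁ + ½ρ(v₁² − v₂²) − ρg(h₂ − h₁).
P₂ = 269000 + ½·812·(2.82² − 10.8²) − 812·9.8·(+6.65) = 269000 + (-44000) − (52900) = 172000 Pa.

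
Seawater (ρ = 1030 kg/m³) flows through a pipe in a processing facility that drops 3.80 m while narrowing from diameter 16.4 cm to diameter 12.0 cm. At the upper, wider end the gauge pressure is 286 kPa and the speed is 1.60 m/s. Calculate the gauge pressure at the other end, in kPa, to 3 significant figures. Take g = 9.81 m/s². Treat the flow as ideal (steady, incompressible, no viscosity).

Continuity gives A₁v₁ = A₂v₂, so v₂ = (211 cm²)/(113 cm²) × 1.60 m/s = 2.99 m/s.
Bernoulli: P₁ + ½ρv₁² + ρg h₁ = P₂ + ½ρv₂² + ρg h₂, so P₂ = P₁ + ½ρ(v₁² − v₂²) − ρg(h₂ − h₁).
P₂ = 286000 + ½·1030·(1.60² − 2.99²) − 1030·9.81·(−3.80) = 286000 + (-3280) − (-38400) = 321000 Pa.

P₂ = 321 kPa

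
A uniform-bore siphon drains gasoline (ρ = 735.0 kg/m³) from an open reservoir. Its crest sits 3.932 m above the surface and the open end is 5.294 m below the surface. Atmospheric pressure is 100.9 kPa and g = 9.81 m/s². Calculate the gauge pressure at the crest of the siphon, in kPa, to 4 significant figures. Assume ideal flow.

Bernoulli surface→outlet gives ½v² = g·h_out, so v = √(2·9.81·5.294) = 10.19 m/s.
Continuity keeps v the same throughout the tube; from surface to crest, P_atm + 0 = P_top + ½ρv² + ρg·h_top.
P_top = 100900 − ½·735.0·10.19² − 735.0·9.81·3.932 = 34380 Pa. So P_gauge = P_top − P_atm = -66520 Pa.

P_gauge ≈ -66.52 kPa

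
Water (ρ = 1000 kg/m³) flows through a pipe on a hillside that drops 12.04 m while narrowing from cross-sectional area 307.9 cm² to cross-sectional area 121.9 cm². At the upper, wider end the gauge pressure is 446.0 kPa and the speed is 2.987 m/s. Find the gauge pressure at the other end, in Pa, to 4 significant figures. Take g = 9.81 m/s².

By continuity, v₂ = v₁·A₁/A₂ = 2.987·(307.9/121.9) = 7.545 m/s.
Applying Bernoulli between the two ends and solving for P₂: P₂ = P₁ + ½ρ(v₁² − v₂²) − ρgΔh.
P₂ = 446000 + ½·1000·(2.987² − 7.545²) − 1000·9.81·(−12.04) = 446000 + (-24000) − (-118100) = 540100 Pa.

P₂ ≈ 540100 Pa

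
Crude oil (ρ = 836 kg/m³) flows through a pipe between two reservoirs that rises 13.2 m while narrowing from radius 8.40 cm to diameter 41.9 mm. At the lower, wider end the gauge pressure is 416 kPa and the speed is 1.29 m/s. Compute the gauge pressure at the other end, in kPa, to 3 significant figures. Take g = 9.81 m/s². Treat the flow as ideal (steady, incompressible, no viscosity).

P₂ ≈ 129 kPa

By continuity, v₂ = v₁·A₁/A₂ = 1.29·(222/13.8) = 20.7 m/s.
Applying Bernoulli between the two ends and solving for P₂: P₂ = P₁ + ½ρ(v₁² − v₂²) − ρgΔh.
P₂ = 416000 + ½·836·(1.29² − 20.7²) − 836·9.81·(+13.2) = 416000 + (-179000) − (108000) = 129000 Pa.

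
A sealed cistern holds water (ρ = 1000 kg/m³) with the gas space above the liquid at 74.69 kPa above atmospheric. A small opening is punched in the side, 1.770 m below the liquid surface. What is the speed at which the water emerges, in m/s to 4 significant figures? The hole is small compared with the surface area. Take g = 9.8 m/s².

Take point 1 at the surface (v₁ ≈ 0) and point 2 at the hole (at atmospheric pressure). Bernoulli: P₁ + ρg h = P_atm + ½ρv₂².
With P₁ − P_atm = 74690 Pa, v₂ = √(2gh + 2ΔP/ρ) = √(2·9.8·1.770 + 2·74690/1000) = 13.57 m/s.

v ≈ 13.57 m/s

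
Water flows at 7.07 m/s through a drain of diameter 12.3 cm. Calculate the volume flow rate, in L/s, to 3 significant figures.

Q = A·v = 0.0119 m² × 7.07 m/s = 0.0840 m³/s.
Converting: 0.0840 m³/s × 1000 = 84.0 L/s.

84.0 L/s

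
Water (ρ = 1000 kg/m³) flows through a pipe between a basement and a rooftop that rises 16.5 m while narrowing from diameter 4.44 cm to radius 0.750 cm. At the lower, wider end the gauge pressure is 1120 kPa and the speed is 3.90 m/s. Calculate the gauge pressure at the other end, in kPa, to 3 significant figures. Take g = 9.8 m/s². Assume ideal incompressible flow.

P₂ = 382 kPa

The volume flow rate is constant, so v₂ = (A₁/A₂)v₁ = (15.5/1.77)·3.90 = 34.2 m/s.
Applying Bernoulli between the two ends and solving for P₂: P₂ = P₁ + ½ρ(v₁² − v₂²) − ρgΔh.
P₂ = 1120000 + ½·1000·(3.90² − 34.2²) − 1000·9.8·(+16.5) = 1120000 + (-576000) − (162000) = 382000 Pa.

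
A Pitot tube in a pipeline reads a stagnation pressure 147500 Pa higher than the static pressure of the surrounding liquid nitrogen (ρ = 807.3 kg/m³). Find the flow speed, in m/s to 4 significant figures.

v ≈ 19.12 m/s

The dynamic pressure equals the rise in static pressure at the stagnation point: ΔP = ½ρv².
v = √(2ΔP/ρ) = √(2·147500/807.3) = 19.12 m/s.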